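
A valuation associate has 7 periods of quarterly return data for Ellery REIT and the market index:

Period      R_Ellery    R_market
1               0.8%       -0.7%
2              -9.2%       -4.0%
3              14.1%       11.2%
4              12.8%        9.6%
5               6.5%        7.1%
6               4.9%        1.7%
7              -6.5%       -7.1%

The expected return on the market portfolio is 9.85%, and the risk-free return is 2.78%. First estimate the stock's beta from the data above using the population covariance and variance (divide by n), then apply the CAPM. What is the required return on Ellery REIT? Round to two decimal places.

11.44%

Mean R_i = (0.8 − 9.2 + 14.1 + 12.8 + 6.5 + 4.9 − 6.5) / 7 = 3.3429%
Mean R_m = (-0.7 − 4.0 + 11.2 + 9.6 + 7.1 + 1.7 − 7.1) / 7 = 2.5429%
Σ(R_i − R̄_i)(R_m − R̄_m) = 358.1671  ⇒  Cov = 358.1671 / 7 = 51.1667
Σ(R_m − R̄_m)² = 292.5371  ⇒  Var(R_m) = 292.5371 / 7 = 41.7910
β = Cov / Var(R_m) = 51.1667 / 41.7910 = 1.2243
MRP = 9.85% − 2.78% = 7.07%
E(R) = R_f + β × MRP = 2.78% + 1.2243 × 7.07% = 11.44%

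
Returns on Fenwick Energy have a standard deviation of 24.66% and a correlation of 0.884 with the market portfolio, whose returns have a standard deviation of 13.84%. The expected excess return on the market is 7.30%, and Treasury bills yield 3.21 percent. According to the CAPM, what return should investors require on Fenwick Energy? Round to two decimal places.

14.71%

β = ρ × σ_i / σ_m = 0.884 × 24.66% / 13.84% = 1.5751
E(R) = 3.21% + 1.5751 × 7.30% = 14.71%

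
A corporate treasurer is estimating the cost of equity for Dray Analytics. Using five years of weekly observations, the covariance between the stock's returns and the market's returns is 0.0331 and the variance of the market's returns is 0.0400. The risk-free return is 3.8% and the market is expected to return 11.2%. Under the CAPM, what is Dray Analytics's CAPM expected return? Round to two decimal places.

9.92%

β = Cov(R_i, R_m) / Var(R_m) = 0.0331 / 0.0400 = 0.8275
MRP = 11.2% − 3.8% = 7.40%
E(R) = R_f + β × MRP = 3.8% + 0.8275 × 7.4% = 9.92%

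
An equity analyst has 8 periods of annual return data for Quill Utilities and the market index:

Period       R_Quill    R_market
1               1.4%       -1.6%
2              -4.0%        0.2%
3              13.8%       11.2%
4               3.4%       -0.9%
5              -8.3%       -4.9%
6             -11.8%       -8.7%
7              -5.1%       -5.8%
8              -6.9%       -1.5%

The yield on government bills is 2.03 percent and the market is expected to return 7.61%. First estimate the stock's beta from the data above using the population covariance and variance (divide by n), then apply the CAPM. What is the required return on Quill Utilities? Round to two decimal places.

8.95%

Mean R_i = (1.4 − 4.0 + 13.8 + 3.4 − 8.3 − 11.8 − 5.1 − 6.9) / 8 = -2.1875%
Mean R_m = (-1.6 + 0.2 + 11.2 − 0.9 − 4.9 − 8.7 − 5.8 − 1.5) / 8 = -1.5000%
Σ(R_i − R̄_i)(R_m − R̄_m) = 305.4700  ⇒  Cov = 305.4700 / 8 = 38.1838
Σ(R_m − R̄_m)² = 246.4400  ⇒  Var(R_m) = 246.4400 / 8 = 30.8050
β = Cov / Var(R_m) = 38.1838 / 30.8050 = 1.2395
MRP = 7.61% − 2.03% = 5.58%
E(R) = R_f + β × MRP = 2.03% + 1.2395 × 5.58% = 8.95%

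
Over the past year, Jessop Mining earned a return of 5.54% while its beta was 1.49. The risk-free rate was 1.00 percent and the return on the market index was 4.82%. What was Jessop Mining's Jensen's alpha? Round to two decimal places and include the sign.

Market excess return = 4.82% − 1.00% = 3.82%
CAPM benchmark = R_f + β(R_m − R_f) = 1.00% + 1.49 × 3.82% = 6.6918%
α = actual − benchmark = 5.54% − 6.6918% = -1.15%

-1.15%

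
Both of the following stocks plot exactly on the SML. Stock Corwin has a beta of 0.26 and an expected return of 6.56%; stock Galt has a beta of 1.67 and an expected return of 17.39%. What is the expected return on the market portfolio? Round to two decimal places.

12.24%

Both satisfy E(R) = R_f + β·MRP, so the slope of the SML is
MRP = (17.39% − 6.56%) / (1.67 − 0.26) = 10.83% / 1.41 = 7.6809%
R_f = E(R_Corwin) − β_Corwin·MRP = 6.56% − 0.26 × 7.6809% = 4.5630%
E(R_m) = R_f + MRP = 4.5630% + 7.6809% = 12.24%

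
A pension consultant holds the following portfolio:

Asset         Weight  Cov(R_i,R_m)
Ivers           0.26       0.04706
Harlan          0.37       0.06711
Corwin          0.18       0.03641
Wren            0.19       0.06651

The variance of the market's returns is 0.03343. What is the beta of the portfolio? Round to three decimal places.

1.683

β_Ivers = 0.04706 / 0.03343 = 1.4077
β_Harlan = 0.06711 / 0.03343 = 2.0075
β_Corwin = 0.03641 / 0.03343 = 1.0891
β_Wren = 0.06651 / 0.03343 = 1.9895
β_P = Σ w_i β_i = 0.26×1.4077 + 0.37×2.0075 + 0.18×1.0891 + 0.19×1.9895 = 1.6828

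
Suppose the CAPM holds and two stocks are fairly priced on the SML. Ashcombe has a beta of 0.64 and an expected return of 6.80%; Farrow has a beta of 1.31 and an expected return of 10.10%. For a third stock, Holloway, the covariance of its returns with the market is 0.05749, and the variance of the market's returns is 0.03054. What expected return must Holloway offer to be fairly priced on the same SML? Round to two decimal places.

12.92%

MRP = (10.10% − 6.80%) / (1.31 − 0.64) = 4.9254%
R_f = 6.80% − 0.64 × 4.9254% = 3.6477%
β_Holloway = Cov / Var(R_m) = 0.05749 / 0.03054 = 1.8824
E(R_Holloway) = R_f + β × MRP = 3.6477% + 1.8824 × 4.9254% = 12.92%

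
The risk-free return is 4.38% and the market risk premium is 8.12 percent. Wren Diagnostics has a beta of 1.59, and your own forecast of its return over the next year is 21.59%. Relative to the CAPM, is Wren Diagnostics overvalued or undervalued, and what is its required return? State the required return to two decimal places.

Required return = R_f + β·MRP = 4.38% + 1.59 × 8.12% = 17.29%
Forecast 21.59% > required 17.29% → the stock plots above the SML → undervalued.

Undervalued; required return 17.29%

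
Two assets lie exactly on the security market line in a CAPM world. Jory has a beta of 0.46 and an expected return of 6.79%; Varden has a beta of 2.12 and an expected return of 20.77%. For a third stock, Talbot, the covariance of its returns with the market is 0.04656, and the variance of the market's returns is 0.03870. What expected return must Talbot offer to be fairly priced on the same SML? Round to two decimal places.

13.05%

MRP = (20.77% − 6.79%) / (2.12 − 0.46) = 8.4217%
R_f = 6.79% − 0.46 × 8.4217% = 2.9160%
β_Talbot = Cov / Var(R_m) = 0.04656 / 0.03870 = 1.2031
E(R_Talbot) = R_f + β × MRP = 2.9160% + 1.2031 × 8.4217% = 13.05%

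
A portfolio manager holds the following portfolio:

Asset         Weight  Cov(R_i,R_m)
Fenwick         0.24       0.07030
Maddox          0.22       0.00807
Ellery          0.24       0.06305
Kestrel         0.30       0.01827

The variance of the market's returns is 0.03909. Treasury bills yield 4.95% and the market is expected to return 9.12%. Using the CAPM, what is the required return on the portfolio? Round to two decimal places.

β_Fenwick = 0.07030 / 0.03909 = 1.7984
β_Maddox = 0.00807 / 0.03909 = 0.2064
β_Ellery = 0.06305 / 0.03909 = 1.6129
β_Kestrel = 0.01827 / 0.03909 = 0.4674
β_P = Σ w_i β_i = 0.24×1.7984 + 0.22×0.2064 + 0.24×1.6129 + 0.30×0.4674 = 1.0043
MRP = 9.12% − 4.95% = 4.17%
E(R_P) = R_f + β_P × MRP = 4.95% + 1.0043 × 4.17% = 9.14%

9.14%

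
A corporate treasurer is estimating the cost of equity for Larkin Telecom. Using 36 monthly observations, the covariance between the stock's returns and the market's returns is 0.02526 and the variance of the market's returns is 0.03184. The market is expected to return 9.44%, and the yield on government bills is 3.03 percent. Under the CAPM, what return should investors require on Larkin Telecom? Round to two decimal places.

β = Cov(R_i, R_m) / Var(R_m) = 0.02526 / 0.03184 = 0.7933
MRP = 9.44% − 3.03% = 6.41%
E(R) = R_f + β × MRP = 3.03% + 0.7933 × 6.41% = 8.12%

8.12%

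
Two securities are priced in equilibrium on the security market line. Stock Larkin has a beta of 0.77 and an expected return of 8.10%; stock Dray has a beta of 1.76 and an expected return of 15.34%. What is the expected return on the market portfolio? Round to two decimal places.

Both satisfy E(R) = R_f + β·MRP, so the slope of the SML is
MRP = (15.34% − 8.10%) / (1.76 − 0.77) = 7.24% / 0.99 = 7.3131%
R_f = E(R_Larkin) − β_Larkin·MRP = 8.10% − 0.77 × 7.3131% = 2.4689%
E(R_m) = R_f + MRP = 2.4689% + 7.3131% = 9.78%

9.78%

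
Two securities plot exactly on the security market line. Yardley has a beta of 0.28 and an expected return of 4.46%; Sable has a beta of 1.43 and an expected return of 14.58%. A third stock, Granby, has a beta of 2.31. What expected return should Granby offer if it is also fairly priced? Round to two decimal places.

MRP (SML slope) = (14.58% − 4.46%) / (1.43 − 0.28) = 10.12% / 1.15 = 8.8000%
R_f (intercept) = 4.46% − 0.28 × 8.8000% = 1.9960%
E(R_Granby) = R_f + β × MRP = 1.9960% + 2.31 × 8.8000% = 22.32%

22.32%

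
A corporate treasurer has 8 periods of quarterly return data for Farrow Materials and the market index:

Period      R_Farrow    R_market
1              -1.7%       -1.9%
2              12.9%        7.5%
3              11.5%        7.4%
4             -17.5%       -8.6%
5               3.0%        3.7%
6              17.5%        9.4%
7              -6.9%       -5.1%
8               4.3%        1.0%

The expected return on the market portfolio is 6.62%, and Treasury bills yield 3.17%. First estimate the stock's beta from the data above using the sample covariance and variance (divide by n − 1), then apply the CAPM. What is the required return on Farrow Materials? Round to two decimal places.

9.15%

Mean R_i = (-1.7 + 12.9 + 11.5 − 17.5 + 3.0 + 17.5 − 6.9 + 4.3) / 8 = 2.8875%
Mean R_m = (-1.9 + 7.5 + 7.4 − 8.6 + 3.7 + 9.4 − 5.1 + 1.0) / 8 = 1.6750%
Σ(R_i − R̄_i)(R_m − R̄_m) = 511.9775  ⇒  Cov = 511.9775 / 7 = 73.1396
Σ(R_m − R̄_m)² = 295.1950  ⇒  Var(R_m) = 295.1950 / 7 = 42.1707
β = Cov / Var(R_m) = 73.1396 / 42.1707 = 1.7344
MRP = 6.62% − 3.17% = 3.45%
E(R) = R_f + β × MRP = 3.17% + 1.7344 × 3.45% = 9.15%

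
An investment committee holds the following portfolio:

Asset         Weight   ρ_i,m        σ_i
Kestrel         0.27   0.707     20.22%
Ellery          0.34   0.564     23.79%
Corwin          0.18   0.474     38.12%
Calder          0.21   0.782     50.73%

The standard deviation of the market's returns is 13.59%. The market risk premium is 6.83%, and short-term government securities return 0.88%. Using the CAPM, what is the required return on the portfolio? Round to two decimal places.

β_Kestrel = 0.707 × 20.22% / 13.59% = 1.0519
β_Ellery = 0.564 × 23.79% / 13.59% = 0.9873
β_Corwin = 0.474 × 38.12% / 13.59% = 1.3296
β_Calder = 0.782 × 50.73% / 13.59% = 2.9191
β_P = Σ w_i β_i = 0.27×1.0519 + 0.34×0.9873 + 0.18×1.3296 + 0.21×2.9191 = 1.4720
E(R_P) = R_f + β_P × MRP = 0.88% + 1.4720 × 6.83% = 10.93%

10.93%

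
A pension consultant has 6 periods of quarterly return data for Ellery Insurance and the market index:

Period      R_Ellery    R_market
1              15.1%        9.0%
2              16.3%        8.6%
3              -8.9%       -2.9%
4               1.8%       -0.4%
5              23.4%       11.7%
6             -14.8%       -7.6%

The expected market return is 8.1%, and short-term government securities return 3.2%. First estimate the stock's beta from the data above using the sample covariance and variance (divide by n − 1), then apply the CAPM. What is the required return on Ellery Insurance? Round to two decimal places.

12.72%

Mean R_i = (15.1 + 16.3 − 8.9 + 1.8 + 23.4 − 14.8) / 6 = 5.4833%
Mean R_m = (9.0 + 8.6 − 2.9 − 0.4 + 11.7 − 7.6) / 6 = 3.0667%
Σ(R_i − R̄_i)(R_m − R̄_m) = 586.5367  ⇒  Cov = 586.5367 / 5 = 117.3073
Σ(R_m − R̄_m)² = 301.7533  ⇒  Var(R_m) = 301.7533 / 5 = 60.3507
β = Cov / Var(R_m) = 117.3073 / 60.3507 = 1.9438
MRP = 8.1% − 3.2% = 4.90%
E(R) = R_f + β × MRP = 3.2% + 1.9438 × 4.9% = 12.72%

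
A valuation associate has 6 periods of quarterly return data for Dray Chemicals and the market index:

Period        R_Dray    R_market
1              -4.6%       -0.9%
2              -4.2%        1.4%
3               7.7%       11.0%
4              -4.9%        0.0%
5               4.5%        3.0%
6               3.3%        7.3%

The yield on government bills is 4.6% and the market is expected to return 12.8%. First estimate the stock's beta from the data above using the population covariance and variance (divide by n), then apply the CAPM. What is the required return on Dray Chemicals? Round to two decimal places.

Mean R_i = (-4.6 − 4.2 + 7.7 − 4.9 + 4.5 + 3.3) / 6 = 0.3000%
Mean R_m = (-0.9 + 1.4 + 11.0 + 0.0 + 3.0 + 7.3) / 6 = 3.6333%
Σ(R_i − R̄_i)(R_m − R̄_m) = 114.0100  ⇒  Cov = 114.0100 / 6 = 19.0017
Σ(R_m − R̄_m)² = 106.8533  ⇒  Var(R_m) = 106.8533 / 6 = 17.8089
β = Cov / Var(R_m) = 19.0017 / 17.8089 = 1.0670
MRP = 12.8% − 4.6% = 8.20%
E(R) = R_f + β × MRP = 4.6% + 1.0670 × 8.2% = 13.35%

13.35%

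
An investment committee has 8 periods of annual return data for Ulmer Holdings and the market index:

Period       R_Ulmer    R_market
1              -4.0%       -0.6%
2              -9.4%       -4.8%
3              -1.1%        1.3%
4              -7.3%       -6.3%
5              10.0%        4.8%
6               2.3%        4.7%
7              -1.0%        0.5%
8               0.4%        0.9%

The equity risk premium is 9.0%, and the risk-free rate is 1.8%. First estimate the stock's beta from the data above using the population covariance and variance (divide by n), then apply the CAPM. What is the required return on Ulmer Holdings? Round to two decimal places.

14.08%

Mean R_i = (-4.0 − 9.4 − 1.1 − 7.3 + 10.0 + 2.3 − 1.0 + 0.4) / 8 = -1.2625%
Mean R_m = (-0.6 − 4.8 + 1.3 − 6.3 + 4.8 + 4.7 + 0.5 + 0.9) / 8 = 0.0625%
Σ(R_i − R̄_i)(R_m − R̄_m) = 151.3813  ⇒  Cov = 151.3813 / 8 = 18.9227
Σ(R_m − R̄_m)² = 110.9388  ⇒  Var(R_m) = 110.9388 / 8 = 13.8674
β = Cov / Var(R_m) = 18.9227 / 13.8674 = 1.3645
E(R) = R_f + β × MRP = 1.8% + 1.3645 × 9.0% = 14.08%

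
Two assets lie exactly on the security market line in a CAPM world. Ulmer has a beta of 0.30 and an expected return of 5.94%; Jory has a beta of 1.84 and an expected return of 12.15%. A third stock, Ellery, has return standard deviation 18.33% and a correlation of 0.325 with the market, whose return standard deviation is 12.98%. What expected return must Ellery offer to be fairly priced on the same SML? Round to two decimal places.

MRP = (12.15% − 5.94%) / (1.84 − 0.30) = 4.0325%
R_f = 5.94% − 0.30 × 4.0325% = 4.7303%
β_Ellery = ρ·σ_i/σ_m = 0.325 × 18.33 / 12.98 = 0.4590
E(R_Ellery) = R_f + β × MRP = 4.7303% + 0.4590 × 4.0325% = 6.58%

6.58%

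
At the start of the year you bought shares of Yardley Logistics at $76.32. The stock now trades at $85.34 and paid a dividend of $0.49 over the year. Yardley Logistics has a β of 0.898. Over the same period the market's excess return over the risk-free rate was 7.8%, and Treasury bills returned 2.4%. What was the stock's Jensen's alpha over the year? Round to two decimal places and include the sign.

Realised HPR = (P1 + D1 − P0) / P0 = (85.34 + 0.49 − 76.32) / 76.32 = 9.51 / 76.32 = 12.4607%
CAPM required = R_f + β·MRP = 2.4% + 0.898 × 7.8% = 9.4044%
α = realised − required = 12.4607% − 9.4044% = +3.06%

+3.06%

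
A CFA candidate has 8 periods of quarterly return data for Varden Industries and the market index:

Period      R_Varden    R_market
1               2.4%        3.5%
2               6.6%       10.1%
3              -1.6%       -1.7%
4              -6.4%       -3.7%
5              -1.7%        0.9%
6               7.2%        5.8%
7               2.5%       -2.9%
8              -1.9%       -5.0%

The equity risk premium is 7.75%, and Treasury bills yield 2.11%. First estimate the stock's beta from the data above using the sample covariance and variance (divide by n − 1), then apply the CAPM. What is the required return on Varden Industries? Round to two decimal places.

7.65%

Mean R_i = (2.4 + 6.6 − 1.6 − 6.4 − 1.7 + 7.2 + 2.5 − 1.9) / 8 = 0.8875%
Mean R_m = (3.5 + 10.1 − 1.7 − 3.7 + 0.9 + 5.8 − 2.9 − 5.0) / 8 = 0.8750%
Σ(R_i − R̄_i)(R_m − R̄_m) = 137.7275  ⇒  Cov = 137.7275 / 7 = 19.6754
Σ(R_m − R̄_m)² = 192.5750  ⇒  Var(R_m) = 192.5750 / 7 = 27.5107
β = Cov / Var(R_m) = 19.6754 / 27.5107 = 0.7152
E(R) = R_f + β × MRP = 2.11% + 0.7152 × 7.75% = 7.65%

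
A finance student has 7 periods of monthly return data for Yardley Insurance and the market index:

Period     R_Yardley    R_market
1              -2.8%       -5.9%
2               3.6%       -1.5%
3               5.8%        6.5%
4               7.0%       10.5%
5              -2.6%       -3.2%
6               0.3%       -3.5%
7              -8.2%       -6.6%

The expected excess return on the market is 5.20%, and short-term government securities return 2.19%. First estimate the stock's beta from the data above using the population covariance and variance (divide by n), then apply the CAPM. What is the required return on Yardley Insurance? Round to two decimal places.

Mean R_i = (-2.8 + 3.6 + 5.8 + 7.0 − 2.6 + 0.3 − 8.2) / 7 = 0.4429%
Mean R_m = (-5.9 − 1.5 + 6.5 + 10.5 − 3.2 − 3.5 − 6.6) / 7 = -0.5286%
Σ(R_i − R̄_i)(R_m − R̄_m) = 185.3486  ⇒  Cov = 185.3486 / 7 = 26.4784
Σ(R_m − R̄_m)² = 253.6543  ⇒  Var(R_m) = 253.6543 / 7 = 36.2363
β = Cov / Var(R_m) = 26.4784 / 36.2363 = 0.7307
E(R) = R_f + β × MRP = 2.19% + 0.7307 × 5.20% = 5.99%

5.99%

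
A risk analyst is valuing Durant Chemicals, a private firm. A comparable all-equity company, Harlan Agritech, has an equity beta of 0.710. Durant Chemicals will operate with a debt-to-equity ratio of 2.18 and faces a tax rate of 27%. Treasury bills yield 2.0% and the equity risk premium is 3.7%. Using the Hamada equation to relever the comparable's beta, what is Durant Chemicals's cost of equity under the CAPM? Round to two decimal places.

β_L = β_U × [1 + (1 − t)(D/E)] = 0.710 × [1 + (1 − 0.27) × 2.18]
    = 0.710 × [1 + 0.73 × 2.18] = 0.710 × 2.5914 = 1.8399
E(R) = R_f + β_L × MRP = 2.0% + 1.8399 × 3.7% = 8.81%

8.81%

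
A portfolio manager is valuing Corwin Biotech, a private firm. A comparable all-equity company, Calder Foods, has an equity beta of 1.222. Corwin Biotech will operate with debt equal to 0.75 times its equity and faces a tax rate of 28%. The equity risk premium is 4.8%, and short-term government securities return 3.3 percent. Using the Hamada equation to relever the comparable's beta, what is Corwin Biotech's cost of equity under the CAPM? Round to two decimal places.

β_L = β_U × [1 + (1 − t)(D/E)] = 1.222 × [1 + (1 − 0.28) × 0.75]
    = 1.222 × [1 + 0.72 × 0.75] = 1.222 × 1.5400 = 1.8819
E(R) = R_f + β_L × MRP = 3.3% + 1.8819 × 4.8% = 12.33%

12.33%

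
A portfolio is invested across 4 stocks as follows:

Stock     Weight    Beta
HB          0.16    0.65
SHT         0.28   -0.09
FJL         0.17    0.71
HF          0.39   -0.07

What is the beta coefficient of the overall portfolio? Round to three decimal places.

β_P = Σ w_i β_i = 0.16×0.65 + 0.28×-0.09 + 0.17×0.71 + 0.39×-0.07 = 0.1722

0.172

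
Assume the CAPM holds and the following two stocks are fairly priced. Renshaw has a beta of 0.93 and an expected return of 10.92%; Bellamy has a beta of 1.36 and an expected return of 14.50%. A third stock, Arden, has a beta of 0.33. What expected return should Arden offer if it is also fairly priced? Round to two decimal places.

MRP (SML slope) = (14.50% − 10.92%) / (1.36 − 0.93) = 3.58% / 0.43 = 8.3256%
R_f (intercept) = 10.92% − 0.93 × 8.3256% = 3.1772%
E(R_Arden) = R_f + β × MRP = 3.1772% + 0.33 × 8.3256% = 5.92%

5.92%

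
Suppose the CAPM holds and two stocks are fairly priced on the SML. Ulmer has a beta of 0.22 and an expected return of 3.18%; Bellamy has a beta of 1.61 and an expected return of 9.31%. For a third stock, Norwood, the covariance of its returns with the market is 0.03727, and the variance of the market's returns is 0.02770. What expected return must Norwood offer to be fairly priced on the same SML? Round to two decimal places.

8.14%

MRP = (9.31% − 3.18%) / (1.61 − 0.22) = 4.4101%
R_f = 3.18% − 0.22 × 4.4101% = 2.2098%
β_Norwood = Cov / Var(R_m) = 0.03727 / 0.02770 = 1.3455
E(R_Norwood) = R_f + β × MRP = 2.2098% + 1.3455 × 4.4101% = 8.14%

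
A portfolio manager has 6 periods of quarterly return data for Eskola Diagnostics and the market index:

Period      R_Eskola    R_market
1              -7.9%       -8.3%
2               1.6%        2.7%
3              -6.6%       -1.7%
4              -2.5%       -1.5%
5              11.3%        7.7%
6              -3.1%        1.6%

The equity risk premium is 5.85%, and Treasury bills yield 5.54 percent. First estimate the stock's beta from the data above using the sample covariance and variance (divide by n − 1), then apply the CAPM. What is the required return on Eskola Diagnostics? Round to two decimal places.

12.39%

Mean R_i = (-7.9 + 1.6 − 6.6 − 2.5 + 11.3 − 3.1) / 6 = -1.2000%
Mean R_m = (-8.3 + 2.7 − 1.7 − 1.5 + 7.7 + 1.6) / 6 = 0.0833%
Σ(R_i − R̄_i)(R_m − R̄_m) = 167.5100  ⇒  Cov = 167.5100 / 5 = 33.5020
Σ(R_m − R̄_m)² = 143.1283  ⇒  Var(R_m) = 143.1283 / 5 = 28.6257
β = Cov / Var(R_m) = 33.5020 / 28.6257 = 1.1703
E(R) = R_f + β × MRP = 5.54% + 1.1703 × 5.85% = 12.39%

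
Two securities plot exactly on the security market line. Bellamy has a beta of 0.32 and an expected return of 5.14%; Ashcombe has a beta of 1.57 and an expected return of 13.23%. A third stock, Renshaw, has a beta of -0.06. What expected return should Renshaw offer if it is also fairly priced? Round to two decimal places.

2.68%

MRP (SML slope) = (13.23% − 5.14%) / (1.57 − 0.32) = 8.09% / 1.25 = 6.4720%
R_f (intercept) = 5.14% − 0.32 × 6.4720% = 3.0690%
E(R_Renshaw) = R_f + β × MRP = 3.0690% + -0.06 × 6.4720% = 2.68%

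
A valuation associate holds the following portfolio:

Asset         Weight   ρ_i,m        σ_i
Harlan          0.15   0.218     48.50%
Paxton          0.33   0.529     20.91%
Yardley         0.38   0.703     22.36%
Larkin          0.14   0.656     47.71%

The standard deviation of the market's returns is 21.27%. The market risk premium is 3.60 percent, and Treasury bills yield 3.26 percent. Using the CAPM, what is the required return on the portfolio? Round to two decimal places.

β_Harlan = 0.218 × 48.50% / 21.27% = 0.4971
β_Paxton = 0.529 × 20.91% / 21.27% = 0.5200
β_Yardley = 0.703 × 22.36% / 21.27% = 0.7390
β_Larkin = 0.656 × 47.71% / 21.27% = 1.4715
β_P = Σ w_i β_i = 0.15×0.4971 + 0.33×0.5200 + 0.38×0.7390 + 0.14×1.4715 = 0.7330
E(R_P) = R_f + β_P × MRP = 3.26% + 0.7330 × 3.60% = 5.90%

5.90%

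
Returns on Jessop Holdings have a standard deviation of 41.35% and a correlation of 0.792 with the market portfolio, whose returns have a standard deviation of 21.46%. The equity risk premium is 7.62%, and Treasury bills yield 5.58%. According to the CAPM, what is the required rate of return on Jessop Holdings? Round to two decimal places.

β = ρ × σ_i / σ_m = 0.792 × 41.35% / 21.46% = 1.5261
E(R) = 5.58% + 1.5261 × 7.62% = 17.21%

17.21%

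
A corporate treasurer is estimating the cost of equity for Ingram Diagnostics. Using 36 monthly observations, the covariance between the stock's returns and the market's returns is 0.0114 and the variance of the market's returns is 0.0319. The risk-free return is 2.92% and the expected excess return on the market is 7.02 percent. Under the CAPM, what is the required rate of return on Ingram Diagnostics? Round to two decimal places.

β = Cov(R_i, R_m) / Var(R_m) = 0.0114 / 0.0319 = 0.3574
E(R) = R_f + β × MRP = 2.92% + 0.3574 × 7.02% = 5.43%

5.43%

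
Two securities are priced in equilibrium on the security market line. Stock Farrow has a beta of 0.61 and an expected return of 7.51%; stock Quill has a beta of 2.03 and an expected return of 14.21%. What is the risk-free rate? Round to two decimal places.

Both satisfy E(R) = R_f + β·MRP, so the slope of the SML is
MRP = (14.21% − 7.51%) / (2.03 − 0.61) = 6.70% / 1.42 = 4.7183%
R_f = E(R_Farrow) − β_Farrow·MRP = 7.51% − 0.61 × 4.7183% = 4.6318%

4.63%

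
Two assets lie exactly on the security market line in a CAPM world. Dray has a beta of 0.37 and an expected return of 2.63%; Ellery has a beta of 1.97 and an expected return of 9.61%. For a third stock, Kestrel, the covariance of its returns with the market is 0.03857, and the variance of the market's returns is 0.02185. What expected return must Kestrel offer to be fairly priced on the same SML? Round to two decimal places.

MRP = (9.61% − 2.63%) / (1.97 − 0.37) = 4.3625%
R_f = 2.63% − 0.37 × 4.3625% = 1.0159%
β_Kestrel = Cov / Var(R_m) = 0.03857 / 0.02185 = 1.7652
E(R_Kestrel) = R_f + β × MRP = 1.0159% + 1.7652 × 4.3625% = 8.72%

8.72%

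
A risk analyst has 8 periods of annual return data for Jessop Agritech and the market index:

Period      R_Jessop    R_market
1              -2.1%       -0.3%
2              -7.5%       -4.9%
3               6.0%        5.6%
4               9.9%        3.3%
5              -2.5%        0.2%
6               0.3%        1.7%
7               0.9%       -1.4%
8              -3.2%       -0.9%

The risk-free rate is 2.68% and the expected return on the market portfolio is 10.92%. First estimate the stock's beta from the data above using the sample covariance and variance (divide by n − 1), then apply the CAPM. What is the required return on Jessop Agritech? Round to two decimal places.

Mean R_i = (-2.1 − 7.5 + 6.0 + 9.9 − 2.5 + 0.3 + 0.9 − 3.2) / 8 = 0.2250%
Mean R_m = (-0.3 − 4.9 + 5.6 + 3.3 + 0.2 + 1.7 − 1.4 − 0.9) / 8 = 0.4125%
Σ(R_i − R̄_i)(R_m − R̄_m) = 104.5375  ⇒  Cov = 104.5375 / 7 = 14.9339
Σ(R_m − R̄_m)² = 70.6888  ⇒  Var(R_m) = 70.6888 / 7 = 10.0984
β = Cov / Var(R_m) = 14.9339 / 10.0984 = 1.4788
MRP = 10.92% − 2.68% = 8.24%
E(R) = R_f + β × MRP = 2.68% + 1.4788 × 8.24% = 14.87%

14.87%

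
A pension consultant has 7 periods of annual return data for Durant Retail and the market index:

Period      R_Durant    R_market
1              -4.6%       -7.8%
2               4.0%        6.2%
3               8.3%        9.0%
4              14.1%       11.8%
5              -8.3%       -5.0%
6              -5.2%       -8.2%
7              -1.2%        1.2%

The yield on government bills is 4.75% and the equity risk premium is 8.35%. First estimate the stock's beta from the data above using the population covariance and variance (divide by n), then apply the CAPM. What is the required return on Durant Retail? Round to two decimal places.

Mean R_i = (-4.6 + 4.0 + 8.3 + 14.1 − 8.3 − 5.2 − 1.2) / 7 = 1.0143%
Mean R_m = (-7.8 + 6.2 + 9.0 + 11.8 − 5.0 − 8.2 + 1.2) / 7 = 1.0286%
Σ(R_i − R̄_i)(R_m − R̄_m) = 377.1571  ⇒  Cov = 377.1571 / 7 = 53.8796
Σ(R_m − R̄_m)² = 405.7943  ⇒  Var(R_m) = 405.7943 / 7 = 57.9706
β = Cov / Var(R_m) = 53.8796 / 57.9706 = 0.9294
E(R) = R_f + β × MRP = 4.75% + 0.9294 × 8.35% = 12.51%

12.51%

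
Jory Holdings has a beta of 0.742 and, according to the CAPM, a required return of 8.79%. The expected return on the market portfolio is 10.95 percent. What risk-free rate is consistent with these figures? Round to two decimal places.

E(R) = R_f + β(E(R_m) − R_f) = R_f(1 − β) + β·E(R_m)
8.79% = R_f × (1 − 0.742) + 0.742 × 10.95%
8.79% = R_f × 0.258 + 8.12490%
R_f = (8.79% − 8.12490%) / 0.258 = 2.58%

2.58%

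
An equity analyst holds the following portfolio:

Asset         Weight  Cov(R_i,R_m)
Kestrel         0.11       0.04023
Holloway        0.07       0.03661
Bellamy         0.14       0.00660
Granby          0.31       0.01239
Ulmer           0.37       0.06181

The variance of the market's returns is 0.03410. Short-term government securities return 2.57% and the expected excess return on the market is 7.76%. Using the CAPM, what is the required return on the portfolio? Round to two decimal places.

10.45%

β_Kestrel = 0.04023 / 0.03410 = 1.1798
β_Holloway = 0.03661 / 0.03410 = 1.0736
β_Bellamy = 0.00660 / 0.03410 = 0.1935
β_Granby = 0.01239 / 0.03410 = 0.3633
β_Ulmer = 0.06181 / 0.03410 = 1.8126
β_P = Σ w_i β_i = 0.11×1.1798 + 0.07×1.0736 + 0.14×0.1935 + 0.31×0.3633 + 0.37×1.8126 = 1.0153
E(R_P) = R_f + β_P × MRP = 2.57% + 1.0153 × 7.76% = 10.45%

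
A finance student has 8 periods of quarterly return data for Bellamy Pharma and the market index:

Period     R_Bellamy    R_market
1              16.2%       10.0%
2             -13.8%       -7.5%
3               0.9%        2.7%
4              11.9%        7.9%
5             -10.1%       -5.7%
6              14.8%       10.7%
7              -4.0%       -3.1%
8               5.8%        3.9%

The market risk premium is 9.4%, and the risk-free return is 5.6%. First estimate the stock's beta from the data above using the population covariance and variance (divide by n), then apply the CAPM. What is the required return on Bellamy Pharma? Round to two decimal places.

Mean R_i = (16.2 − 13.8 + 0.9 + 11.9 − 10.1 + 14.8 − 4.0 + 5.8) / 8 = 2.7125%
Mean R_m = (10.0 − 7.5 + 2.7 + 7.9 − 5.7 + 10.7 − 3.1 + 3.9) / 8 = 2.3625%
Σ(R_i − R̄_i)(R_m − R̄_m) = 561.6238  ⇒  Cov = 561.6238 / 8 = 70.2030
Σ(R_m − R̄_m)² = 353.0988  ⇒  Var(R_m) = 353.0988 / 8 = 44.1374
β = Cov / Var(R_m) = 70.2030 / 44.1374 = 1.5906
E(R) = R_f + β × MRP = 5.6% + 1.5906 × 9.4% = 20.55%

20.55%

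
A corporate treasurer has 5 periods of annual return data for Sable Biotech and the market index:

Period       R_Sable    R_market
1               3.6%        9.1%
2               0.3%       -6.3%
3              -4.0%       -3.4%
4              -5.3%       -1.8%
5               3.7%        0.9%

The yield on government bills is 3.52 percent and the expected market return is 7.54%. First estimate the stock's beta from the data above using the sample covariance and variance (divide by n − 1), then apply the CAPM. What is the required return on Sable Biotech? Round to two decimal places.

5.18%

Mean R_i = (3.6 + 0.3 − 4.0 − 5.3 + 3.7) / 5 = -0.3400%
Mean R_m = (9.1 − 6.3 − 3.4 − 1.8 + 0.9) / 5 = -0.3000%
Σ(R_i − R̄_i)(R_m − R̄_m) = 56.8300  ⇒  Cov = 56.8300 / 4 = 14.2075
Σ(R_m − R̄_m)² = 137.6600  ⇒  Var(R_m) = 137.6600 / 4 = 34.4150
β = Cov / Var(R_m) = 14.2075 / 34.4150 = 0.4128
MRP = 7.54% − 3.52% = 4.02%
E(R) = R_f + β × MRP = 3.52% + 0.4128 × 4.02% = 5.18%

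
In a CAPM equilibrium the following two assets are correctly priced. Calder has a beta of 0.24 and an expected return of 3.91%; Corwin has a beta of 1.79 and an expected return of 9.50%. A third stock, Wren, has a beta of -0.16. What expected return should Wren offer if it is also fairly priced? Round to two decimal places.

2.47%

MRP (SML slope) = (9.50% − 3.91%) / (1.79 − 0.24) = 5.59% / 1.55 = 3.6065%
R_f (intercept) = 3.91% − 0.24 × 3.6065% = 3.0444%
E(R_Wren) = R_f + β × MRP = 3.0444% + -0.16 × 3.6065% = 2.47%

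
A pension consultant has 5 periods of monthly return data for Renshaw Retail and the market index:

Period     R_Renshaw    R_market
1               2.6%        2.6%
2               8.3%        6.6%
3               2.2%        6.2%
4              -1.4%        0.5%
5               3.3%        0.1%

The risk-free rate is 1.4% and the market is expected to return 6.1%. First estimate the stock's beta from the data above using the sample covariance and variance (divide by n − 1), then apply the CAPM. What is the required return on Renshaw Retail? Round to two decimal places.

4.73%

Mean R_i = (2.6 + 8.3 + 2.2 − 1.4 + 3.3) / 5 = 3.0000%
Mean R_m = (2.6 + 6.6 + 6.2 + 0.5 + 0.1) / 5 = 3.2000%
Σ(R_i − R̄_i)(R_m − R̄_m) = 26.8100  ⇒  Cov = 26.8100 / 4 = 6.7025
Σ(R_m − R̄_m)² = 37.8200  ⇒  Var(R_m) = 37.8200 / 4 = 9.4550
β = Cov / Var(R_m) = 6.7025 / 9.4550 = 0.7089
MRP = 6.1% − 1.4% = 4.70%
E(R) = R_f + β × MRP = 1.4% + 0.7089 × 4.7% = 4.73%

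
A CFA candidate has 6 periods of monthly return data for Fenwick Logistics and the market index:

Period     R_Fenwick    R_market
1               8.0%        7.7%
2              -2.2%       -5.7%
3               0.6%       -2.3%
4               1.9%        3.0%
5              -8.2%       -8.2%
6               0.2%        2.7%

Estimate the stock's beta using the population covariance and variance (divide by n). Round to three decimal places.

Mean R_i = (8.0 − 2.2 + 0.6 + 1.9 − 8.2 + 0.2) / 6 = 0.0500%
Mean R_m = (7.7 − 5.7 − 2.3 + 3.0 − 8.2 + 2.7) / 6 = -0.4667%
Σ(R_i − R̄_i)(R_m − R̄_m) = 146.3800  ⇒  Cov = 146.3800 / 6 = 24.3967
Σ(R_m − R̄_m)² = 179.2933  ⇒  Var(R_m) = 179.2933 / 6 = 29.8822
β = Cov / Var(R_m) = 24.3967 / 29.8822 = 0.8164

0.816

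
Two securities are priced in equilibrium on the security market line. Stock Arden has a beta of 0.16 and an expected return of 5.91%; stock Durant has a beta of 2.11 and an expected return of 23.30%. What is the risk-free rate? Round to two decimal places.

Both satisfy E(R) = R_f + β·MRP, so the slope of the SML is
MRP = (23.30% − 5.91%) / (2.11 − 0.16) = 17.39% / 1.95 = 8.9179%
R_f = E(R_Arden) − β_Arden·MRP = 5.91% − 0.16 × 8.9179% = 4.4831%

4.48%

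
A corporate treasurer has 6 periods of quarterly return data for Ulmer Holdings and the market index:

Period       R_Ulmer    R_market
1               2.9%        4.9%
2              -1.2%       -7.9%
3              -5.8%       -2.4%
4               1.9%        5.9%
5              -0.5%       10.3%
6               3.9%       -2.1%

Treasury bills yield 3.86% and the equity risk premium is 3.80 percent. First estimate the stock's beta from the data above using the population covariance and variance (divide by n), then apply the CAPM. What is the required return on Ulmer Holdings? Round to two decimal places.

4.43%

Mean R_i = (2.9 − 1.2 − 5.8 + 1.9 − 0.5 + 3.9) / 6 = 0.2000%
Mean R_m = (4.9 − 7.9 − 2.4 + 5.9 + 10.3 − 2.1) / 6 = 1.4500%
Σ(R_i − R̄_i)(R_m − R̄_m) = 33.7400  ⇒  Cov = 33.7400 / 6 = 5.6233
Σ(R_m − R̄_m)² = 224.8750  ⇒  Var(R_m) = 224.8750 / 6 = 37.4792
β = Cov / Var(R_m) = 5.6233 / 37.4792 = 0.1500
E(R) = R_f + β × MRP = 3.86% + 0.1500 × 3.80% = 4.43%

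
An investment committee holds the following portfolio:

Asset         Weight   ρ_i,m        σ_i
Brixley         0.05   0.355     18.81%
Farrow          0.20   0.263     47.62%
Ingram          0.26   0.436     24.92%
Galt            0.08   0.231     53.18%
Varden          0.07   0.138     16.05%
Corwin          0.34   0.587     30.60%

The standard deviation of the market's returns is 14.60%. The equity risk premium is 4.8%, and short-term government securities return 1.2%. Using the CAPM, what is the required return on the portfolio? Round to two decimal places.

5.44%

β_Brixley = 0.355 × 18.81% / 14.60% = 0.4574
β_Farrow = 0.263 × 47.62% / 14.60% = 0.8578
β_Ingram = 0.436 × 24.92% / 14.60% = 0.7442
β_Galt = 0.231 × 53.18% / 14.60% = 0.8414
β_Varden = 0.138 × 16.05% / 14.60% = 0.1517
β_Corwin = 0.587 × 30.60% / 14.60% = 1.2303
β_P = Σ w_i β_i = 0.05×0.4574 + 0.20×0.8578 + 0.26×0.7442 + 0.08×0.8414 + 0.07×0.1517 + 0.34×1.2303 = 0.8842
E(R_P) = R_f + β_P × MRP = 1.2% + 0.8842 × 4.8% = 5.44%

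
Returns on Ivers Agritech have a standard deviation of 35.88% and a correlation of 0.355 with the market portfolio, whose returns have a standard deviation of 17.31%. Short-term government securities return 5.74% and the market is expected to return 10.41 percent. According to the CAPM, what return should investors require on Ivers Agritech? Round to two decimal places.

β = ρ × σ_i / σ_m = 0.355 × 35.88% / 17.31% = 0.7358
MRP = 10.41% − 5.74% = 4.67%
E(R) = 5.74% + 0.7358 × 4.67% = 9.18%

9.18%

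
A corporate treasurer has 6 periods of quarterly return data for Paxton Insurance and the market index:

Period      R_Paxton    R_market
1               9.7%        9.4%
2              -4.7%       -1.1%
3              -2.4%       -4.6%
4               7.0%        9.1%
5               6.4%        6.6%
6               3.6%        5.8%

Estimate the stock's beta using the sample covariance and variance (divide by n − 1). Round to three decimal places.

0.921

Mean R_i = (9.7 − 4.7 − 2.4 + 7.0 + 6.4 + 3.6) / 6 = 3.2667%
Mean R_m = (9.4 − 1.1 − 4.6 + 9.1 + 6.6 + 5.8) / 6 = 4.2000%
Σ(R_i − R̄_i)(R_m − R̄_m) = 151.8900  ⇒  Cov = 151.8900 / 5 = 30.3780
Σ(R_m − R̄_m)² = 164.9000  ⇒  Var(R_m) = 164.9000 / 5 = 32.9800
β = Cov / Var(R_m) = 30.3780 / 32.9800 = 0.9211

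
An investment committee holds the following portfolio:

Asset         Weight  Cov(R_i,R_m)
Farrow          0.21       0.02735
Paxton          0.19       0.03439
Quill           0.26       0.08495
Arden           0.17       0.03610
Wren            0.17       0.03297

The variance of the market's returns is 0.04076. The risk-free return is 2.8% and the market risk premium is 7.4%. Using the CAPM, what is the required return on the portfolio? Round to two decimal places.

β_Farrow = 0.02735 / 0.04076 = 0.6710
β_Paxton = 0.03439 / 0.04076 = 0.8437
β_Quill = 0.08495 / 0.04076 = 2.0842
β_Arden = 0.03610 / 0.04076 = 0.8857
β_Wren = 0.03297 / 0.04076 = 0.8089
β_P = Σ w_i β_i = 0.21×0.6710 + 0.19×0.8437 + 0.26×2.0842 + 0.17×0.8857 + 0.17×0.8089 = 1.1312
E(R_P) = R_f + β_P × MRP = 2.8% + 1.1312 × 7.4% = 11.17%

11.17%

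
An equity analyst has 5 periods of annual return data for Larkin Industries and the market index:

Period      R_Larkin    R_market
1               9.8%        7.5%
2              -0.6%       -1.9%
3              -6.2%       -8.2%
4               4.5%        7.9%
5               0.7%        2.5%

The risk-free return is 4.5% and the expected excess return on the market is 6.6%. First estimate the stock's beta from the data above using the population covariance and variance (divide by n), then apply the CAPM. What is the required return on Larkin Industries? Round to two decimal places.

Mean R_i = (9.8 − 0.6 − 6.2 + 4.5 + 0.7) / 5 = 1.6400%
Mean R_m = (7.5 − 1.9 − 8.2 + 7.9 + 2.5) / 5 = 1.5600%
Σ(R_i − R̄_i)(R_m − R̄_m) = 149.9880  ⇒  Cov = 149.9880 / 5 = 29.9976
Σ(R_m − R̄_m)² = 183.5920  ⇒  Var(R_m) = 183.5920 / 5 = 36.7184
β = Cov / Var(R_m) = 29.9976 / 36.7184 = 0.8170
E(R) = R_f + β × MRP = 4.5% + 0.8170 × 6.6% = 9.89%

9.89%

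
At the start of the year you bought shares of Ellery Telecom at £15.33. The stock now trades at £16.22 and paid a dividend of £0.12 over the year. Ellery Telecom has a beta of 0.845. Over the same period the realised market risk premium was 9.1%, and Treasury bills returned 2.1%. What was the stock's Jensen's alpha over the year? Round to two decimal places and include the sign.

Realised HPR = (P1 + D1 − P0) / P0 = (16.22 + 0.12 − 15.33) / 15.33 = 1.01 / 15.33 = 6.5884%
CAPM required = R_f + β·MRP = 2.1% + 0.845 × 9.1% = 9.7895%
α = realised − required = 6.5884% − 9.7895% = -3.20%

-3.20%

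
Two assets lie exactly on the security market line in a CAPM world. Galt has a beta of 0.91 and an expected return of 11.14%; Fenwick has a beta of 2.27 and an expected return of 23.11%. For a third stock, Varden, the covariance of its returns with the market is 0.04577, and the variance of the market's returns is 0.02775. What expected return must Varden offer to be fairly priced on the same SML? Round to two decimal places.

17.65%

MRP = (23.11% − 11.14%) / (2.27 − 0.91) = 8.8015%
R_f = 11.14% − 0.91 × 8.8015% = 3.1306%
β_Varden = Cov / Var(R_m) = 0.04577 / 0.02775 = 1.6494
E(R_Varden) = R_f + β × MRP = 3.1306% + 1.6494 × 8.8015% = 17.65%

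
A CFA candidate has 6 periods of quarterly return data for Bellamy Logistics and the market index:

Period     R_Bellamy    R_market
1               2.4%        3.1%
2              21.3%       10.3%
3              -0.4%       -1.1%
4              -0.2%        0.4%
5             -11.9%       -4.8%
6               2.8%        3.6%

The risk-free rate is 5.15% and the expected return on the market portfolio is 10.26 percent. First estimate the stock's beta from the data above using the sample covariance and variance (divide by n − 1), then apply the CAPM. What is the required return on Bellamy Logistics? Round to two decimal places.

15.58%

Mean R_i = (2.4 + 21.3 − 0.4 − 0.2 − 11.9 + 2.8) / 6 = 2.3333%
Mean R_m = (3.1 + 10.3 − 1.1 + 0.4 − 4.8 + 3.6) / 6 = 1.9167%
Σ(R_i − R̄_i)(R_m − R̄_m) = 267.5567  ⇒  Cov = 267.5567 / 5 = 53.5113
Σ(R_m − R̄_m)² = 131.0283  ⇒  Var(R_m) = 131.0283 / 5 = 26.2057
β = Cov / Var(R_m) = 53.5113 / 26.2057 = 2.0420
MRP = 10.26% − 5.15% = 5.11%
E(R) = R_f + β × MRP = 5.15% + 2.0420 × 5.11% = 15.58%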